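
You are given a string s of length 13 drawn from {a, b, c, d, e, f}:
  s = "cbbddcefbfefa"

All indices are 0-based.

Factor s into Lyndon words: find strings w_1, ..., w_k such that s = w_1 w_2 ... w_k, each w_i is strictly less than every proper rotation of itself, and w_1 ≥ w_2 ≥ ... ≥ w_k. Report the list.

emit factor 1: 'c' (i=0, period=1)
emit factor 2: 'bbddcefbfef' (i=1, period=11)
emit factor 3: 'a' (i=12, period=1)

["c", "bbddcefbfef", "a"]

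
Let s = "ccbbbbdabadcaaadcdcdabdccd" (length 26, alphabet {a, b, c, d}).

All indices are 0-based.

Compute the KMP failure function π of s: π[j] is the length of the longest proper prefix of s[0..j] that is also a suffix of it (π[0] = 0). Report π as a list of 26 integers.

[0, 1, 0, 0, 0, 0, 0, 0, 0, 0, 0, 1, 0, 0, 0, 0, 1, 0, 1, 0, 0, 0, 0, 1, 2, 0]

π[0] = 0
j=1 s[j]='c': π[1]=1 (border 'c')
j=2 s[j]='b': k: 1→0; π[2]=0 (border '')
j=3 s[j]='b': π[3]=0 (border '')
j=4 s[j]='b': π[4]=0 (border '')
j=5 s[j]='b': π[5]=0 (border '')
j=6 s[j]='d': π[6]=0 (border '')
j=7 s[j]='a': π[7]=0 (border '')
j=8 s[j]='b': π[8]=0 (border '')
j=9 s[j]='a': π[9]=0 (border '')
j=10 s[j]='d': π[10]=0 (border '')
j=11 s[j]='c': π[11]=1 (border 'c')
j=12 s[j]='a': k: 1→0; π[12]=0 (border '')
j=13 s[j]='a': π[13]=0 (border '')
j=14 s[j]='a': π[14]=0 (border '')
j=15 s[j]='d': π[15]=0 (border '')
j=16 s[j]='c': π[16]=1 (border 'c')
j=17 s[j]='d': k: 1→0; π[17]=0 (border '')
j=18 s[j]='c': π[18]=1 (border 'c')
j=19 s[j]='d': k: 1→0; π[19]=0 (border '')
j=20 s[j]='a': π[20]=0 (border '')
j=21 s[j]='b': π[21]=0 (border '')
j=22 s[j]='d': π[22]=0 (border '')
j=23 s[j]='c': π[23]=1 (border 'c')
j=24 s[j]='c': π[24]=2 (border 'cc')
j=25 s[j]='d': k: 2→1→0; π[25]=0 (border '')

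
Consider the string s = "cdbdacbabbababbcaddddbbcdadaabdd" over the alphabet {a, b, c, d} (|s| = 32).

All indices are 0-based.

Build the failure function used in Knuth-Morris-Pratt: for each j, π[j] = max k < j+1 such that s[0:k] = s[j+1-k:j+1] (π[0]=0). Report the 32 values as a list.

π[0] = 0
j=1 s[j]='d': π[1]=0 (border '')
j=2 s[j]='b': π[2]=0 (border '')
j=3 s[j]='d': π[3]=0 (border '')
j=4 s[j]='a': π[4]=0 (border '')
j=5 s[j]='c': π[5]=1 (border 'c')
j=6 s[j]='b': k: 1→0; π[6]=0 (border '')
j=7 s[j]='a': π[7]=0 (border '')
j=8 s[j]='b': π[8]=0 (border '')
j=9 s[j]='b': π[9]=0 (border '')
j=10 s[j]='a': π[10]=0 (border '')
j=11 s[j]='b': π[11]=0 (border '')
j=12 s[j]='a': π[12]=0 (border '')
j=13 s[j]='b': π[13]=0 (border '')
j=14 s[j]='b': π[14]=0 (border '')
j=15 s[j]='c': π[15]=1 (border 'c')
j=16 s[j]='a': k: 1→0; π[16]=0 (border '')
j=17 s[j]='d': π[17]=0 (border '')
j=18 s[j]='d': π[18]=0 (border '')
j=19 s[j]='d': π[19]=0 (border '')
j=20 s[j]='d': π[20]=0 (border '')
j=21 s[j]='b': π[21]=0 (border '')
j=22 s[j]='b': π[22]=0 (border '')
j=23 s[j]='c': π[23]=1 (border 'c')
j=24 s[j]='d': π[24]=2 (border 'cd')
j=25 s[j]='a': k: 2→0; π[25]=0 (border '')
j=26 s[j]='d': π[26]=0 (border '')
j=27 s[j]='a': π[27]=0 (border '')
j=28 s[j]='a': π[28]=0 (border '')
j=29 s[j]='b': π[29]=0 (border '')
j=30 s[j]='d': π[30]=0 (border '')
j=31 s[j]='d': π[31]=0 (border '')

[0, 0, 0, 0, 0, 1, 0, 0, 0, 0, 0, 0, 0, 0, 0, 1, 0, 0, 0, 0, 0, 0, 0, 1, 2, 0, 0, 0, 0, 0, 0, 0]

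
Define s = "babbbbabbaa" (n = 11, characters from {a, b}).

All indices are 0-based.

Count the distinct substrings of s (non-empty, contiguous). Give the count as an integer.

rank | idx | suffix
   0 |  10 | a
   1 |   9 | aa
   2 |   6 | abbaa
   3 |   1 | abbbbabbaa
   4 |   8 | baa
   5 |   5 | babbaa
   6 |   0 | babbbbabbaa
   7 |   7 | bbaa
   8 |   4 | bbabbaa
   9 |   3 | bbbabbaa
  10 |   2 | bbbbabbaa

SA = [10, 9, 6, 1, 8, 5, 0, 7, 4, 3, 2]
[i] adj suffixes → lcp
  [1] 10/9 → 1 ('a')
  [2] 9/6 → 1 ('a')
  [3] 6/1 → 3 ('abb')
  [4] 1/8 → 0 ('')
  [5] 8/5 → 2 ('ba')
  [6] 5/0 → 4 ('babb')
  [7] 0/7 → 1 ('b')
  [8] 7/4 → 3 ('bba')
  [9] 4/3 → 2 ('bb')
  [10] 3/2 → 3 ('bbb')

n(n+1)/2 = 11·12/2 = 66
Σ LCP = 0 + 1 + 1 + 3 + 0 + 2 + 4 + 1 + 3 + 2 + 3 = 20
distinct = 66 − 20 = 46

46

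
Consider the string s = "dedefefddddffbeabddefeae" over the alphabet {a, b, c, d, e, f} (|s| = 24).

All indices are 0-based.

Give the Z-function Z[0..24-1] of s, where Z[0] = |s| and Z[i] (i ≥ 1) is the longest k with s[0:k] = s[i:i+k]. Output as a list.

Z[0]=24
i=1: i≥r, start 0; Z[1]=0
i=2: i≥r, start 0; Z[2]=2 extend→box=[2,4)
i=3: min(r-i=1, Z[1]=0)=0; Z[3]=0
i=4: i≥r, start 0; Z[4]=0
i=5: i≥r, start 0; Z[5]=0
i=6: i≥r, start 0; Z[6]=0
i=7: i≥r, start 0; Z[7]=1 extend→box=[7,8)
i=8: i≥r, start 0; Z[8]=1 extend→box=[8,9)
i=9: i≥r, start 0; Z[9]=1 extend→box=[9,10)
i=10: i≥r, start 0; Z[10]=1 extend→box=[10,11)
i=11: i≥r, start 0; Z[11]=0
i=12: i≥r, start 0; Z[12]=0
i=13: i≥r, start 0; Z[13]=0
i=14: i≥r, start 0; Z[14]=0
i=15: i≥r, start 0; Z[15]=0
i=16: i≥r, start 0; Z[16]=0
i=17: i≥r, start 0; Z[17]=1 extend→box=[17,18)
i=18: i≥r, start 0; Z[18]=2 extend→box=[18,20)
i=19: min(r-i=1, Z[1]=0)=0; Z[19]=0
i=20: i≥r, start 0; Z[20]=0
i=21: i≥r, start 0; Z[21]=0
i=22: i≥r, start 0; Z[22]=0
i=23: i≥r, start 0; Z[23]=0

[24, 0, 2, 0, 0, 0, 0, 1, 1, 1, 1, 0, 0, 0, 0, 0, 0, 1, 2, 0, 0, 0, 0, 0]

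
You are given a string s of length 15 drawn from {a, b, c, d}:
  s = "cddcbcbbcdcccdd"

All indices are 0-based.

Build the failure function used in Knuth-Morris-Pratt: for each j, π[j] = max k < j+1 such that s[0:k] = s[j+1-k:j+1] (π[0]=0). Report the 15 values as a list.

π[0] = 0
j=1 s[j]='d': π[1]=0 (border '')
j=2 s[j]='d': π[2]=0 (border '')
j=3 s[j]='c': π[3]=1 (border 'c')
j=4 s[j]='b': k: 1→0; π[4]=0 (border '')
j=5 s[j]='c': π[5]=1 (border 'c')
j=6 s[j]='b': k: 1→0; π[6]=0 (border '')
j=7 s[j]='b': π[7]=0 (border '')
j=8 s[j]='c': π[8]=1 (border 'c')
j=9 s[j]='d': π[9]=2 (border 'cd')
j=10 s[j]='c': k: 2→0; π[10]=1 (border 'c')
j=11 s[j]='c': k: 1→0; π[11]=1 (border 'c')
j=12 s[j]='c': k: 1→0; π[12]=1 (border 'c')
j=13 s[j]='d': π[13]=2 (border 'cd')
j=14 s[j]='d': π[14]=3 (border 'cdd')

[0, 0, 0, 1, 0, 1, 0, 0, 1, 2, 1, 1, 1, 2, 3]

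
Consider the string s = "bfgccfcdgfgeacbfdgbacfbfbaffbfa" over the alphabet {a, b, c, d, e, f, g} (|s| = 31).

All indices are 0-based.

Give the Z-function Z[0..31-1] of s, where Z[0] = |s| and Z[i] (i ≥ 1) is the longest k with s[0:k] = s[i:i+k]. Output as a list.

Z[0]=31
i=1: outside box; Z[1]=0
i=2: outside box; Z[2]=0
i=3: outside box; Z[3]=0
i=4: outside box; Z[4]=0
i=5: outside box; Z[5]=0
i=6: outside box; Z[6]=0
i=7: outside box; Z[7]=0
i=8: outside box; Z[8]=0
i=9: outside box; Z[9]=0
i=10: outside box; Z[10]=0
i=11: outside box; Z[11]=0
i=12: outside box; Z[12]=0
i=13: outside box; Z[13]=0
i=14: outside box; Z[14]=2 extend→box=[14,16)
i=15: min(r-i=1, Z[1]=0)=0; Z[15]=0
i=16: outside box; Z[16]=0
i=17: outside box; Z[17]=0
i=18: outside box; Z[18]=1 extend→box=[18,19)
i=19: outside box; Z[19]=0
i=20: outside box; Z[20]=0
i=21: outside box; Z[21]=0
i=22: outside box; Z[22]=2 extend→box=[22,24)
i=23: min(r-i=1, Z[1]=0)=0; Z[23]=0
i=24: outside box; Z[24]=1 extend→box=[24,25)
i=25: outside box; Z[25]=0
i=26: outside box; Z[26]=0
i=27: outside box; Z[27]=0
i=28: outside box; Z[28]=2 extend→box=[28,30)
i=29: min(r-i=1, Z[1]=0)=0; Z[29]=0
i=30: outside box; Z[30]=0

[31, 0, 0, 0, 0, 0, 0, 0, 0, 0, 0, 0, 0, 0, 2, 0, 0, 0, 1, 0, 0, 0, 2, 0, 1, 0, 0, 0, 2, 0, 0]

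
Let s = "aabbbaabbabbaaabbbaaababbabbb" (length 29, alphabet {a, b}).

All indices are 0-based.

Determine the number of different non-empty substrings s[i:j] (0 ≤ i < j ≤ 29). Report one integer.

rank | idx | suffix
   0 |  18 | aaababbabbb
   1 |  12 | aaabbbaaababbabbb
   2 |  19 | aababbabbb
   3 |   5 | aabbabbaaabbbaaababbabbb
   4 |  13 | aabbbaaababbabbb
   5 |   0 | aabbbaabbabbaaabbbaaababbabbb
   6 |  20 | ababbabbb
   7 |   9 | abbaaabbbaaababbabbb
   8 |   6 | abbabbaaabbbaaababbabbb
   9 |  22 | abbabbb
  10 |  25 | abbb
  11 |  14 | abbbaaababbabbb
  12 |   1 | abbbaabbabbaaabbbaaababbabbb
  13 |  28 | b
  14 |  17 | baaababbabbb
  15 |  11 | baaabbbaaababbabbb
  16 |   4 | baabbabbaaabbbaaababbabbb
  17 |   8 | babbaaabbbaaababbabbb
  18 |  21 | babbabbb
  19 |  24 | babbb
  20 |  27 | bb
  21 |  16 | bbaaababbabbb
  22 |  10 | bbaaabbbaaababbabbb
  23 |   3 | bbaabbabbaaabbbaaababbabbb
  24 |   7 | bbabbaaabbbaaababbabbb
  25 |  23 | bbabbb
  26 |  26 | bbb
  27 |  15 | bbbaaababbabbb
  28 |   2 | bbbaabbabbaaabbbaaababbabbb

SA = [18, 12, 19, 5, 13, 0, 20, 9, 6, 22, 25, 14, 1, 28, 17, 11, 4, 8, 21, 24, 27, 16, 10, 3, 7, 23, 26, 15, 2]
i: (SA[i-1],SA[i]) lcp shared
  1: (18,12) 4 'aaab'
  2: (12,19) 2 'aa'
  3: (19,5) 3 'aab'
  4: (5,13) 4 'aabb'
  5: (13,0) 7 'aabbbaa'
  6: (0,20) 1 'a'
  7: (20,9) 2 'ab'
  8: (9,6) 4 'abba'
  9: (6,22) 6 'abbabb'
  10: (22,25) 3 'abb'
  11: (25,14) 4 'abbb'
  12: (14,1) 6 'abbbaa'
  13: (1,28) 0 ''
  14: (28,17) 1 'b'
  15: (17,11) 5 'baaab'
  16: (11,4) 3 'baa'
  17: (4,8) 2 'ba'
  18: (8,21) 5 'babba'
  19: (21,24) 4 'babb'
  20: (24,27) 1 'b'
  21: (27,16) 2 'bb'
  22: (16,10) 6 'bbaaab'
  23: (10,3) 4 'bbaa'
  24: (3,7) 3 'bba'
  25: (7,23) 5 'bbabb'
  26: (23,26) 2 'bb'
  27: (26,15) 3 'bbb'
  28: (15,2) 5 'bbbaa'

n(n+1)/2 = 29·30/2 = 435
Σ LCP = 0 + 4 + 2 + 3 + 4 + 7 + 1 + 2 + 4 + 6 + 3 + 4 + 6 + 0 + 1 + 5 + 3 + 2 + 5 + 4 + 1 + 2 + 6 + 4 + 3 + 5 + 2 + 3 + 5 = 97
distinct = 435 − 97 = 338

338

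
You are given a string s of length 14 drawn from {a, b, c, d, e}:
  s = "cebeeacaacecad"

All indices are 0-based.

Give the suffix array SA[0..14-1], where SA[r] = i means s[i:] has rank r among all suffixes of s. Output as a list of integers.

rank | idx | suffix
   0 |   7 | aacecad
   1 |   5 | acaacecad
   2 |   8 | acecad
   3 |  12 | ad
   4 |   2 | beeacaacecad
   5 |   6 | caacecad
   6 |  11 | cad
   7 |   0 | cebeeacaacecad
   8 |   9 | cecad
   9 |  13 | d
  10 |   4 | eacaacecad
  11 |   1 | ebeeacaacecad
  12 |  10 | ecad
  13 |   3 | eeacaacecad

[7, 5, 8, 12, 2, 6, 11, 0, 9, 13, 4, 1, 10, 3]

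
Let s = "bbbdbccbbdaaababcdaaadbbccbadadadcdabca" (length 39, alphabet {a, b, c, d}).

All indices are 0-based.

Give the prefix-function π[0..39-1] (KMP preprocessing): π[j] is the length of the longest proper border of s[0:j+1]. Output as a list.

[0, 1, 2, 0, 1, 0, 0, 1, 2, 0, 0, 0, 0, 1, 0, 1, 0, 0, 0, 0, 0, 0, 1, 2, 0, 0, 1, 0, 0, 0, 0, 0, 0, 0, 0, 0, 1, 0, 0]

π[0] = 0
j=1 s[j]='b': π[1]=1 (border 'b')
j=2 s[j]='b': π[2]=2 (border 'bb')
j=3 s[j]='d': k: 2→1→0; π[3]=0 (border '')
j=4 s[j]='b': π[4]=1 (border 'b')
j=5 s[j]='c': k: 1→0; π[5]=0 (border '')
j=6 s[j]='c': π[6]=0 (border '')
j=7 s[j]='b': π[7]=1 (border 'b')
j=8 s[j]='b': π[8]=2 (border 'bb')
j=9 s[j]='d': k: 2→1→0; π[9]=0 (border '')
j=10 s[j]='a': π[10]=0 (border '')
j=11 s[j]='a': π[11]=0 (border '')
j=12 s[j]='a': π[12]=0 (border '')
j=13 s[j]='b': π[13]=1 (border 'b')
j=14 s[j]='a': k: 1→0; π[14]=0 (border '')
j=15 s[j]='b': π[15]=1 (border 'b')
j=16 s[j]='c': k: 1→0; π[16]=0 (border '')
j=17 s[j]='d': π[17]=0 (border '')
j=18 s[j]='a': π[18]=0 (border '')
j=19 s[j]='a': π[19]=0 (border '')
j=20 s[j]='a': π[20]=0 (border '')
j=21 s[j]='d': π[21]=0 (border '')
j=22 s[j]='b': π[22]=1 (border 'b')
j=23 s[j]='b': π[23]=2 (border 'bb')
j=24 s[j]='c': k: 2→1→0; π[24]=0 (border '')
j=25 s[j]='c': π[25]=0 (border '')
j=26 s[j]='b': π[26]=1 (border 'b')
j=27 s[j]='a': k: 1→0; π[27]=0 (border '')
j=28 s[j]='d': π[28]=0 (border '')
j=29 s[j]='a': π[29]=0 (border '')
j=30 s[j]='d': π[30]=0 (border '')
j=31 s[j]='a': π[31]=0 (border '')
j=32 s[j]='d': π[32]=0 (border '')
j=33 s[j]='c': π[33]=0 (border '')
j=34 s[j]='d': π[34]=0 (border '')
j=35 s[j]='a': π[35]=0 (border '')
j=36 s[j]='b': π[36]=1 (border 'b')
j=37 s[j]='c': k: 1→0; π[37]=0 (border '')
j=38 s[j]='a': π[38]=0 (border '')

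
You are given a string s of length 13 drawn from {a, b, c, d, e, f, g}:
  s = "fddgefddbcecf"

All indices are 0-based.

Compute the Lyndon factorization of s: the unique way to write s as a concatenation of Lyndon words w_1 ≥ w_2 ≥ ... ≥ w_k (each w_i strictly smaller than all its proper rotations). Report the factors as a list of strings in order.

["f", "ddgef", "d", "d", "bcecf"]

emit factor 1: 'f' (i=0, period=1)
emit factor 2: 'ddgef' (i=1, period=5)
emit factor 3: 'd' (i=6, period=1)
emit factor 4: 'd' (i=7, period=1)
emit factor 5: 'bcecf' (i=8, period=5)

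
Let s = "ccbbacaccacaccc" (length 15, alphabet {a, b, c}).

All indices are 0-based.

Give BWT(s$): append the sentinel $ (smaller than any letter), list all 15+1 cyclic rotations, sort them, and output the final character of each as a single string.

cbcccbcccaacca$a

rank  rotation          last
    0  $ccbbacaccacaccc  c
    1  acaccacaccc$ccbb  b
    2  acaccc$ccbbacacc  c
    3  accacaccc$ccbbac  c
    4  accc$ccbbacaccac  c
    5  bacaccacaccc$ccb  b
    6  bbacaccacaccc$cc  c
    7  c$ccbbacaccacacc  c
    8  cacaccc$ccbbacac  c
    9  caccacaccc$ccbba  a
   10  caccc$ccbbacacca  a
   11  cbbacaccacaccc$c  c
   12  cc$ccbbacaccacac  c
   13  ccacaccc$ccbbaca  a
   14  ccbbacaccacaccc$  $
   15  ccc$ccbbacaccaca  a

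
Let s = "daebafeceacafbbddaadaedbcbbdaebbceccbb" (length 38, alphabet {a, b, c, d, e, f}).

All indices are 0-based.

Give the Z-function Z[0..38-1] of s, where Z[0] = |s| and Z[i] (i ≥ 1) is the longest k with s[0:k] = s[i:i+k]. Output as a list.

[38, 0, 0, 0, 0, 0, 0, 0, 0, 0, 0, 0, 0, 0, 0, 1, 2, 0, 0, 3, 0, 0, 1, 0, 0, 0, 0, 4, 0, 0, 0, 0, 0, 0, 0, 0, 0, 0]

Z[0]=38
i=1: i≥r, start 0; Z[1]=0
i=2: i≥r, start 0; Z[2]=0
i=3: i≥r, start 0; Z[3]=0
i=4: i≥r, start 0; Z[4]=0
i=5: i≥r, start 0; Z[5]=0
i=6: i≥r, start 0; Z[6]=0
i=7: i≥r, start 0; Z[7]=0
i=8: i≥r, start 0; Z[8]=0
i=9: i≥r, start 0; Z[9]=0
i=10: i≥r, start 0; Z[10]=0
i=11: i≥r, start 0; Z[11]=0
i=12: i≥r, start 0; Z[12]=0
i=13: i≥r, start 0; Z[13]=0
i=14: i≥r, start 0; Z[14]=0
i=15: i≥r, start 0; Z[15]=1 extend→box=[15,16)
i=16: i≥r, start 0; Z[16]=2 extend→box=[16,18)
i=17: min(r-i=1, Z[1]=0)=0; Z[17]=0
i=18: i≥r, start 0; Z[18]=0
i=19: i≥r, start 0; Z[19]=3 extend→box=[19,22)
i=20: min(r-i=2, Z[1]=0)=0; Z[20]=0
i=21: min(r-i=1, Z[2]=0)=0; Z[21]=0
i=22: i≥r, start 0; Z[22]=1 extend→box=[22,23)
i=23: i≥r, start 0; Z[23]=0
i=24: i≥r, start 0; Z[24]=0
i=25: i≥r, start 0; Z[25]=0
i=26: i≥r, start 0; Z[26]=0
i=27: i≥r, start 0; Z[27]=4 extend→box=[27,31)
i=28: min(r-i=3, Z[1]=0)=0; Z[28]=0
i=29: min(r-i=2, Z[2]=0)=0; Z[29]=0
i=30: min(r-i=1, Z[3]=0)=0; Z[30]=0
i=31: i≥r, start 0; Z[31]=0
i=32: i≥r, start 0; Z[32]=0
i=33: i≥r, start 0; Z[33]=0
i=34: i≥r, start 0; Z[34]=0
i=35: i≥r, start 0; Z[35]=0
i=36: i≥r, start 0; Z[36]=0
i=37: i≥r, start 0; Z[37]=0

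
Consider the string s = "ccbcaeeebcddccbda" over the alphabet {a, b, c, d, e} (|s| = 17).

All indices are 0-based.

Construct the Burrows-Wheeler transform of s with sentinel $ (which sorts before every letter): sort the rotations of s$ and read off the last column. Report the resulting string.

rank  rotation            last
    0  $ccbcaeeebcddccbda  a
    1  a$ccbcaeeebcddccbd  d
    2  aeeebcddccbda$ccbc  c
    3  bcaeeebcddccbda$cc  c
    4  bcddccbda$ccbcaeee  e
    5  bda$ccbcaeeebcddcc  c
    6  caeeebcddccbda$ccb  b
    7  cbcaeeebcddccbda$c  c
    8  cbda$ccbcaeeebcddc  c
    9  ccbcaeeebcddccbda$  $
   10  ccbda$ccbcaeeebcdd  d
   11  cddccbda$ccbcaeeeb  b
   12  da$ccbcaeeebcddccb  b
   13  dccbda$ccbcaeeebcd  d
   14  ddccbda$ccbcaeeebc  c
   15  ebcddccbda$ccbcaee  e
   16  eebcddccbda$ccbcae  e
   17  eeebcddccbda$ccbca  a

adccecbcc$dbbdceea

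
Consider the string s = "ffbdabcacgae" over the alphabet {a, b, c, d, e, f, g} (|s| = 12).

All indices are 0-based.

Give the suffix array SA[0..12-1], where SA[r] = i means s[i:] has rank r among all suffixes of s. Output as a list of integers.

sorted suffixes:
  #0 SA[0]=4  'abcacgae'
  #1 SA[1]=7  'acgae'
  #2 SA[2]=10  'ae'
  #3 SA[3]=5  'bcacgae'
  #4 SA[4]=2  'bdabcacgae'
  #5 SA[5]=6  'cacgae'
  #6 SA[6]=8  'cgae'
  #7 SA[7]=3  'dabcacgae'
  #8 SA[8]=11  'e'
  #9 SA[9]=1  'fbdabcacgae'
  #10 SA[10]=0  'ffbdabcacgae'
  #11 SA[11]=9  'gae'

[4, 7, 10, 5, 2, 6, 8, 3, 11, 1, 0, 9]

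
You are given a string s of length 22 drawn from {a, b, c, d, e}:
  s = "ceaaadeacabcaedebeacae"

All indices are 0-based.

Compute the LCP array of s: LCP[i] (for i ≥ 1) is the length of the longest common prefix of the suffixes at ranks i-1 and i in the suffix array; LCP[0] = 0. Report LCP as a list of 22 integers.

rank→(start, suffix):
  0 → (2, 'aaadeacabcaedebeacae')
  1 → (3, 'aadeacabcaedebeacae')
  2 → (9, 'abcaedebeacae')
  3 → (7, 'acabcaedebeacae')
  4 → (18, 'acae')
  5 → (4, 'adeacabcaedebeacae')
  6 → (20, 'ae')
  7 → (12, 'aedebeacae')
  8 → (10, 'bcaedebeacae')
  9 → (16, 'beacae')
  10 → (8, 'cabcaedebeacae')
  11 → (19, 'cae')
  12 → (11, 'caedebeacae')
  13 → (0, 'ceaaadeacabcaedebeacae')
  14 → (5, 'deacabcaedebeacae')
  15 → (14, 'debeacae')
  16 → (21, 'e')
  17 → (1, 'eaaadeacabcaedebeacae')
  18 → (6, 'eacabcaedebeacae')
  19 → (17, 'eacae')
  20 → (15, 'ebeacae')
  21 → (13, 'edebeacae')

SA = [2, 3, 9, 7, 18, 4, 20, 12, 10, 16, 8, 19, 11, 0, 5, 14, 21, 1, 6, 17, 15, 13]
i: (SA[i-1],SA[i]) lcp shared
  1: (2,3) 2 'aa'
  2: (3,9) 1 'a'
  3: (9,7) 1 'a'
  4: (7,18) 3 'aca'
  5: (18,4) 1 'a'
  6: (4,20) 1 'a'
  7: (20,12) 2 'ae'
  8: (12,10) 0 ''
  9: (10,16) 1 'b'
  10: (16,8) 0 ''
  11: (8,19) 2 'ca'
  12: (19,11) 3 'cae'
  13: (11,0) 1 'c'
  14: (0,5) 0 ''
  15: (5,14) 2 'de'
  16: (14,21) 0 ''
  17: (21,1) 1 'e'
  18: (1,6) 2 'ea'
  19: (6,17) 4 'eaca'
  20: (17,15) 1 'e'
  21: (15,13) 1 'e'

[0, 2, 1, 1, 3, 1, 1, 2, 0, 1, 0, 2, 3, 1, 0, 2, 0, 1, 2, 4, 1, 1]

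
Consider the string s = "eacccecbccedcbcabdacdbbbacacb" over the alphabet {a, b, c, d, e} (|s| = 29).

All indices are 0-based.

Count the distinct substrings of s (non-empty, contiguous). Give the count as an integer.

rank→(start, suffix):
  0 → (15, 'abdacdbbbacacb')
  1 → (24, 'acacb')
  2 → (26, 'acb')
  3 → (1, 'acccecbccedcbcabdacdbbbacacb')
  4 → (18, 'acdbbbacacb')
  5 → (28, 'b')
  6 → (23, 'bacacb')
  7 → (22, 'bbacacb')
  8 → (21, 'bbbacacb')
  9 → (13, 'bcabdacdbbbacacb')
  10 → (7, 'bccedcbcabdacdbbbacacb')
  11 → (16, 'bdacdbbbacacb')
  12 → (14, 'cabdacdbbbacacb')
  13 → (25, 'cacb')
  14 → (27, 'cb')
  15 → (12, 'cbcabdacdbbbacacb')
  16 → (6, 'cbccedcbcabdacdbbbacacb')
  17 → (2, 'cccecbccedcbcabdacdbbbacacb')
  18 → (3, 'ccecbccedcbcabdacdbbbacacb')
  19 → (8, 'ccedcbcabdacdbbbacacb')
  20 → (19, 'cdbbbacacb')
  21 → (4, 'cecbccedcbcabdacdbbbacacb')
  22 → (9, 'cedcbcabdacdbbbacacb')
  23 → (17, 'dacdbbbacacb')
  24 → (20, 'dbbbacacb')
  25 → (11, 'dcbcabdacdbbbacacb')
  26 → (0, 'eacccecbccedcbcabdacdbbbacacb')
  27 → (5, 'ecbccedcbcabdacdbbbacacb')
  28 → (10, 'edcbcabdacdbbbacacb')

SA = [15, 24, 26, 1, 18, 28, 23, 22, 21, 13, 7, 16, 14, 25, 27, 12, 6, 2, 3, 8, 19, 4, 9, 17, 20, 11, 0, 5, 10]
[i] adj suffixes → lcp
  [1] 15/24 → 1 ('a')
  [2] 24/26 → 2 ('ac')
  [3] 26/1 → 2 ('ac')
  [4] 1/18 → 2 ('ac')
  [5] 18/28 → 0 ('')
  [6] 28/23 → 1 ('b')
  [7] 23/22 → 1 ('b')
  [8] 22/21 → 2 ('bb')
  [9] 21/13 → 1 ('b')
  [10] 13/7 → 2 ('bc')
  [11] 7/16 → 1 ('b')
  [12] 16/14 → 0 ('')
  [13] 14/25 → 2 ('ca')
  [14] 25/27 → 1 ('c')
  [15] 27/12 → 2 ('cb')
  [16] 12/6 → 3 ('cbc')
  [17] 6/2 → 1 ('c')
  [18] 2/3 → 2 ('cc')
  [19] 3/8 → 3 ('cce')
  [20] 8/19 → 1 ('c')
  [21] 19/4 → 1 ('c')
  [22] 4/9 → 2 ('ce')
  [23] 9/17 → 0 ('')
  [24] 17/20 → 1 ('d')
  [25] 20/11 → 1 ('d')
  [26] 11/0 → 0 ('')
  [27] 0/5 → 1 ('e')
  [28] 5/10 → 1 ('e')

n(n+1)/2 = 29·30/2 = 435
Σ LCP = 0 + 1 + 2 + 2 + 2 + 0 + 1 + 1 + 2 + 1 + 2 + 1 + 0 + 2 + 1 + 2 + 3 + 1 + 2 + 3 + 1 + 1 + 2 + 0 + 1 + 1 + 0 + 1 + 1 = 37
distinct = 435 − 37 = 398

398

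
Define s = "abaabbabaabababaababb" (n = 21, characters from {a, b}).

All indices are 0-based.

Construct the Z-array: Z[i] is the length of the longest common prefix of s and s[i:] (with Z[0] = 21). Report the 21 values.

Z[0]=21
i=1: i≥r, start 0; Z[1]=0
i=2: i≥r, start 0; Z[2]=1 grow→box=[2,3)
i=3: i≥r, start 0; Z[3]=2 grow→box=[3,5)
i=4: min(r-i=1, Z[1]=0)=0; Z[4]=0
i=5: i≥r, start 0; Z[5]=0
i=6: i≥r, start 0; Z[6]=5 grow→box=[6,11)
i=7: min(r-i=4, Z[1]=0)=0; Z[7]=0
i=8: min(r-i=3, Z[2]=1)=1; Z[8]=1
i=9: min(r-i=2, Z[3]=2)=2; Z[9]=3 grow→box=[9,12)
i=10: min(r-i=2, Z[1]=0)=0; Z[10]=0
i=11: min(r-i=1, Z[2]=1)=1; Z[11]=3 grow→box=[11,14)
i=12: min(r-i=2, Z[1]=0)=0; Z[12]=0
i=13: min(r-i=1, Z[2]=1)=1; Z[13]=5 grow→box=[13,18)
i=14: min(r-i=4, Z[1]=0)=0; Z[14]=0
i=15: min(r-i=3, Z[2]=1)=1; Z[15]=1
i=16: min(r-i=2, Z[3]=2)=2; Z[16]=3 grow→box=[16,19)
i=17: min(r-i=2, Z[1]=0)=0; Z[17]=0
i=18: min(r-i=1, Z[2]=1)=1; Z[18]=2 grow→box=[18,20)
i=19: min(r-i=1, Z[1]=0)=0; Z[19]=0
i=20: i≥r, start 0; Z[20]=0

[21, 0, 1, 2, 0, 0, 5, 0, 1, 3, 0, 3, 0, 5, 0, 1, 3, 0, 2, 0, 0]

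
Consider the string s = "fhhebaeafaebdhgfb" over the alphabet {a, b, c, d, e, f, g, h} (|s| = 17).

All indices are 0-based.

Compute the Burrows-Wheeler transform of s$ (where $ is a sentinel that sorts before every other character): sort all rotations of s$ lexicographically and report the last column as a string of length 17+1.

rank  rotation            last
    0  $fhhebaeafaebdhgfb  b
    1  aeafaebdhgfb$fhheb  b
    2  aebdhgfb$fhhebaeaf  f
    3  afaebdhgfb$fhhebae  e
    4  b$fhhebaeafaebdhgf  f
    5  baeafaebdhgfb$fhhe  e
    6  bdhgfb$fhhebaeafae  e
    7  dhgfb$fhhebaeafaeb  b
    8  eafaebdhgfb$fhheba  a
    9  ebaeafaebdhgfb$fhh  h
   10  ebdhgfb$fhhebaeafa  a
   11  faebdhgfb$fhhebaea  a
   12  fb$fhhebaeafaebdhg  g
   13  fhhebaeafaebdhgfb$  $
   14  gfb$fhhebaeafaebdh  h
   15  hebaeafaebdhgfb$fh  h
   16  hgfb$fhhebaeafaebd  d
   17  hhebaeafaebdhgfb$f  f

bbfefeebahaag$hhdf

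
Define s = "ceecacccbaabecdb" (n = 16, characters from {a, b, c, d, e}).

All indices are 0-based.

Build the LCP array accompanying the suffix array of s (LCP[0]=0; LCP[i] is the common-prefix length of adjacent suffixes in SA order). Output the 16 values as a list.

[0, 1, 1, 0, 1, 1, 0, 1, 1, 2, 1, 1, 0, 0, 2, 1]

sorted suffixes:
  #0 SA[0]=9  'aabecdb'
  #1 SA[1]=10  'abecdb'
  #2 SA[2]=4  'acccbaabecdb'
  #3 SA[3]=15  'b'
  #4 SA[4]=8  'baabecdb'
  #5 SA[5]=11  'becdb'
  #6 SA[6]=3  'cacccbaabecdb'
  #7 SA[7]=7  'cbaabecdb'
  #8 SA[8]=6  'ccbaabecdb'
  #9 SA[9]=5  'cccbaabecdb'
  #10 SA[10]=13  'cdb'
  #11 SA[11]=0  'ceecacccbaabecdb'
  #12 SA[12]=14  'db'
  #13 SA[13]=2  'ecacccbaabecdb'
  #14 SA[14]=12  'ecdb'
  #15 SA[15]=1  'eecacccbaabecdb'

SA = [9, 10, 4, 15, 8, 11, 3, 7, 6, 5, 13, 0, 14, 2, 12, 1]
[i] adj suffixes → lcp
  [1] 9/10 → 1 ('a')
  [2] 10/4 → 1 ('a')
  [3] 4/15 → 0 ('')
  [4] 15/8 → 1 ('b')
  [5] 8/11 → 1 ('b')
  [6] 11/3 → 0 ('')
  [7] 3/7 → 1 ('c')
  [8] 7/6 → 1 ('c')
  [9] 6/5 → 2 ('cc')
  [10] 5/13 → 1 ('c')
  [11] 13/0 → 1 ('c')
  [12] 0/14 → 0 ('')
  [13] 14/2 → 0 ('')
  [14] 2/12 → 2 ('ec')
  [15] 12/1 → 1 ('e')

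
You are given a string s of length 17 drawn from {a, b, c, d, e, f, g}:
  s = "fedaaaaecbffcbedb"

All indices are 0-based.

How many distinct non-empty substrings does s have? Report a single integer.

rank | idx | suffix
   0 |   3 | aaaaecbffcbedb
   1 |   4 | aaaecbffcbedb
   2 |   5 | aaecbffcbedb
   3 |   6 | aecbffcbedb
   4 |  16 | b
   5 |  13 | bedb
   6 |   9 | bffcbedb
   7 |  12 | cbedb
   8 |   8 | cbffcbedb
   9 |   2 | daaaaecbffcbedb
  10 |  15 | db
  11 |   7 | ecbffcbedb
  12 |   1 | edaaaaecbffcbedb
  13 |  14 | edb
  14 |  11 | fcbedb
  15 |   0 | fedaaaaecbffcbedb
  16 |  10 | ffcbedb

SA = [3, 4, 5, 6, 16, 13, 9, 12, 8, 2, 15, 7, 1, 14, 11, 0, 10]
[i] adj suffixes → lcp
  [1] 3/4 → 3 ('aaa')
  [2] 4/5 → 2 ('aa')
  [3] 5/6 → 1 ('a')
  [4] 6/16 → 0 ('')
  [5] 16/13 → 1 ('b')
  [6] 13/9 → 1 ('b')
  [7] 9/12 → 0 ('')
  [8] 12/8 → 2 ('cb')
  [9] 8/2 → 0 ('')
  [10] 2/15 → 1 ('d')
  [11] 15/7 → 0 ('')
  [12] 7/1 → 1 ('e')
  [13] 1/14 → 2 ('ed')
  [14] 14/11 → 0 ('')
  [15] 11/0 → 1 ('f')
  [16] 0/10 → 1 ('f')

n(n+1)/2 = 17·18/2 = 153
Σ LCP = 0 + 3 + 2 + 1 + 0 + 1 + 1 + 0 + 2 + 0 + 1 + 0 + 1 + 2 + 0 + 1 + 1 = 16
distinct = 153 − 16 = 137

137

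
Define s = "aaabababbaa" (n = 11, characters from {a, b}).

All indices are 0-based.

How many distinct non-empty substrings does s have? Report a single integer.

rank | idx | suffix
   0 |  10 | a
   1 |   9 | aa
   2 |   0 | aaabababbaa
   3 |   1 | aabababbaa
   4 |   2 | abababbaa
   5 |   4 | ababbaa
   6 |   6 | abbaa
   7 |   8 | baa
   8 |   3 | bababbaa
   9 |   5 | babbaa
  10 |   7 | bbaa

SA = [10, 9, 0, 1, 2, 4, 6, 8, 3, 5, 7]
rank  pair      lcp
   1  s[10:],s[9:]  1  'a'
   2  s[9:],s[0:]  2  'aa'
   3  s[0:],s[1:]  2  'aa'
   4  s[1:],s[2:]  1  'a'
   5  s[2:],s[4:]  4  'abab'
   6  s[4:],s[6:]  2  'ab'
   7  s[6:],s[8:]  0  ''
   8  s[8:],s[3:]  2  'ba'
   9  s[3:],s[5:]  3  'bab'
  10  s[5:],s[7:]  1  'b'

n(n+1)/2 = 11·12/2 = 66
Σ LCP = 0 + 1 + 2 + 2 + 1 + 4 + 2 + 0 + 2 + 3 + 1 = 18
distinct = 66 − 18 = 48

48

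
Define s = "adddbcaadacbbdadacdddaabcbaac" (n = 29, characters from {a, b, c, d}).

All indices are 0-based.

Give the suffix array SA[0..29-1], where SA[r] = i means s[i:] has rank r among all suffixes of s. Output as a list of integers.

sorted suffixes:
  #0 SA[0]=21  'aabcbaac'
  #1 SA[1]=26  'aac'
  #2 SA[2]=6  'aadacbbdadacdddaabcbaac'
  #3 SA[3]=22  'abcbaac'
  #4 SA[4]=27  'ac'
  #5 SA[5]=9  'acbbdadacdddaabcbaac'
  #6 SA[6]=16  'acdddaabcbaac'
  #7 SA[7]=7  'adacbbdadacdddaabcbaac'
  #8 SA[8]=14  'adacdddaabcbaac'
  #9 SA[9]=0  'adddbcaadacbbdadacdddaabcbaac'
  #10 SA[10]=25  'baac'
  #11 SA[11]=11  'bbdadacdddaabcbaac'
  #12 SA[12]=4  'bcaadacbbdadacdddaabcbaac'
  #13 SA[13]=23  'bcbaac'
  #14 SA[14]=12  'bdadacdddaabcbaac'
  #15 SA[15]=28  'c'
  #16 SA[16]=5  'caadacbbdadacdddaabcbaac'
  #17 SA[17]=24  'cbaac'
  #18 SA[18]=10  'cbbdadacdddaabcbaac'
  #19 SA[19]=17  'cdddaabcbaac'
  #20 SA[20]=20  'daabcbaac'
  #21 SA[21]=8  'dacbbdadacdddaabcbaac'
  #22 SA[22]=15  'dacdddaabcbaac'
  #23 SA[23]=13  'dadacdddaabcbaac'
  #24 SA[24]=3  'dbcaadacbbdadacdddaabcbaac'
  #25 SA[25]=19  'ddaabcbaac'
  #26 SA[26]=2  'ddbcaadacbbdadacdddaabcbaac'
  #27 SA[27]=18  'dddaabcbaac'
  #28 SA[28]=1  'dddbcaadacbbdadacdddaabcbaac'

[21, 26, 6, 22, 27, 9, 16, 7, 14, 0, 25, 11, 4, 23, 12, 28, 5, 24, 10, 17, 20, 8, 15, 13, 3, 19, 2, 18, 1]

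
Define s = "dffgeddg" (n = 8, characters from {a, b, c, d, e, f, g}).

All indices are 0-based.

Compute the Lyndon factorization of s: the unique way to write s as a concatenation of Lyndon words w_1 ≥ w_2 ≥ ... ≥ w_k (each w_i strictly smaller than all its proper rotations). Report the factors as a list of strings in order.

["dffge", "ddg"]

emit factor 1: 'dffge' (i=0, period=5)
emit factor 2: 'ddg' (i=5, period=3)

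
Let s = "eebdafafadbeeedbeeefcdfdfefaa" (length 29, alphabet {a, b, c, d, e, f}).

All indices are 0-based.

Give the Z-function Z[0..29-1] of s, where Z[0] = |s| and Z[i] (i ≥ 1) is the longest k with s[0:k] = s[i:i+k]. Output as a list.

[29, 1, 0, 0, 0, 0, 0, 0, 0, 0, 0, 2, 2, 1, 0, 0, 2, 2, 1, 0, 0, 0, 0, 0, 0, 1, 0, 0, 0]

Z[0]=29
i=1: fresh scan; Z[1]=1 grow→box=[1,2)
i=2: fresh scan; Z[2]=0
i=3: fresh scan; Z[3]=0
i=4: fresh scan; Z[4]=0
i=5: fresh scan; Z[5]=0
i=6: fresh scan; Z[6]=0
i=7: fresh scan; Z[7]=0
i=8: fresh scan; Z[8]=0
i=9: fresh scan; Z[9]=0
i=10: fresh scan; Z[10]=0
i=11: fresh scan; Z[11]=2 grow→box=[11,13)
i=12: min(r-i=1, Z[1]=1)=1; Z[12]=2 grow→box=[12,14)
i=13: min(r-i=1, Z[1]=1)=1; Z[13]=1
i=14: fresh scan; Z[14]=0
i=15: fresh scan; Z[15]=0
i=16: fresh scan; Z[16]=2 grow→box=[16,18)
i=17: min(r-i=1, Z[1]=1)=1; Z[17]=2 grow→box=[17,19)
i=18: min(r-i=1, Z[1]=1)=1; Z[18]=1
i=19: fresh scan; Z[19]=0
i=20: fresh scan; Z[20]=0
i=21: fresh scan; Z[21]=0
i=22: fresh scan; Z[22]=0
i=23: fresh scan; Z[23]=0
i=24: fresh scan; Z[24]=0
i=25: fresh scan; Z[25]=1 grow→box=[25,26)
i=26: fresh scan; Z[26]=0
i=27: fresh scan; Z[27]=0
i=28: fresh scan; Z[28]=0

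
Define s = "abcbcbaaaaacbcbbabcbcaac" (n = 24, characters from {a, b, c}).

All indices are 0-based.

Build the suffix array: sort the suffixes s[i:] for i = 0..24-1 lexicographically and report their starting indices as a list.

sorted suffixes:
  #0 SA[0]=6  'aaaaacbcbbabcbcaac'
  #1 SA[1]=7  'aaaacbcbbabcbcaac'
  #2 SA[2]=8  'aaacbcbbabcbcaac'
  #3 SA[3]=21  'aac'
  #4 SA[4]=9  'aacbcbbabcbcaac'
  #5 SA[5]=16  'abcbcaac'
  #6 SA[6]=0  'abcbcbaaaaacbcbbabcbcaac'
  #7 SA[7]=22  'ac'
  #8 SA[8]=10  'acbcbbabcbcaac'
  #9 SA[9]=5  'baaaaacbcbbabcbcaac'
  #10 SA[10]=15  'babcbcaac'
  #11 SA[11]=14  'bbabcbcaac'
  #12 SA[12]=19  'bcaac'
  #13 SA[13]=3  'bcbaaaaacbcbbabcbcaac'
  #14 SA[14]=12  'bcbbabcbcaac'
  #15 SA[15]=17  'bcbcaac'
  #16 SA[16]=1  'bcbcbaaaaacbcbbabcbcaac'
  #17 SA[17]=23  'c'
  #18 SA[18]=20  'caac'
  #19 SA[19]=4  'cbaaaaacbcbbabcbcaac'
  #20 SA[20]=13  'cbbabcbcaac'
  #21 SA[21]=18  'cbcaac'
  #22 SA[22]=2  'cbcbaaaaacbcbbabcbcaac'
  #23 SA[23]=11  'cbcbbabcbcaac'

[6, 7, 8, 21, 9, 16, 0, 22, 10, 5, 15, 14, 19, 3, 12, 17, 1, 23, 20, 4, 13, 18, 2, 11]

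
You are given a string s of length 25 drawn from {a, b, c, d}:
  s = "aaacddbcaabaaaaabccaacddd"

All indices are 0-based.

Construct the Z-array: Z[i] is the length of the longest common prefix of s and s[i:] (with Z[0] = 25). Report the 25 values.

Z[0]=25
i=1: fresh scan; Z[1]=2 scan→box=[1,3)
i=2: min(r-i=1, Z[1]=2)=1; Z[2]=1
i=3: fresh scan; Z[3]=0
i=4: fresh scan; Z[4]=0
i=5: fresh scan; Z[5]=0
i=6: fresh scan; Z[6]=0
i=7: fresh scan; Z[7]=0
i=8: fresh scan; Z[8]=2 scan→box=[8,10)
i=9: min(r-i=1, Z[1]=2)=1; Z[9]=1
i=10: fresh scan; Z[10]=0
i=11: fresh scan; Z[11]=3 scan→box=[11,14)
i=12: min(r-i=2, Z[1]=2)=2; Z[12]=3 scan→box=[12,15)
i=13: min(r-i=2, Z[1]=2)=2; Z[13]=3 scan→box=[13,16)
i=14: min(r-i=2, Z[1]=2)=2; Z[14]=2
i=15: min(r-i=1, Z[2]=1)=1; Z[15]=1
i=16: fresh scan; Z[16]=0
i=17: fresh scan; Z[17]=0
i=18: fresh scan; Z[18]=0
i=19: fresh scan; Z[19]=2 scan→box=[19,21)
i=20: min(r-i=1, Z[1]=2)=1; Z[20]=1
i=21: fresh scan; Z[21]=0
i=22: fresh scan; Z[22]=0
i=23: fresh scan; Z[23]=0
i=24: fresh scan; Z[24]=0

[25, 2, 1, 0, 0, 0, 0, 0, 2, 1, 0, 3, 3, 3, 2, 1, 0, 0, 0, 2, 1, 0, 0, 0, 0]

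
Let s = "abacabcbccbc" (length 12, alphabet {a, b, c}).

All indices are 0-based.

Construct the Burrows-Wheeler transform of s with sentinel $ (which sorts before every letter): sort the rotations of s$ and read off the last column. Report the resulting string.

c$cbacacbacbb

rank  rotation       last
    0  $abacabcbccbc  c
    1  abacabcbccbc$  $
    2  abcbccbc$abac  c
    3  acabcbccbc$ab  b
    4  bacabcbccbc$a  a
    5  bc$abacabcbcc  c
    6  bcbccbc$abaca  a
    7  bccbc$abacabc  c
    8  c$abacabcbccb  b
    9  cabcbccbc$aba  a
   10  cbc$abacabcbc  c
   11  cbccbc$abacab  b
   12  ccbc$abacabcb  b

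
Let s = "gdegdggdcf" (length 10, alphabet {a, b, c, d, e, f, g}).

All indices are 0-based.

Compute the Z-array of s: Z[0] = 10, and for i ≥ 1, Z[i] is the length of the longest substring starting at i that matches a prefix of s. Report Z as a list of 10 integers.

[10, 0, 0, 2, 0, 1, 2, 0, 0, 0]

Z[0]=10
i=1: outside box; Z[1]=0
i=2: outside box; Z[2]=0
i=3: outside box; Z[3]=2 grow→box=[3,5)
i=4: min(r-i=1, Z[1]=0)=0; Z[4]=0
i=5: outside box; Z[5]=1 grow→box=[5,6)
i=6: outside box; Z[6]=2 grow→box=[6,8)
i=7: min(r-i=1, Z[1]=0)=0; Z[7]=0
i=8: outside box; Z[8]=0
i=9: outside box; Z[9]=0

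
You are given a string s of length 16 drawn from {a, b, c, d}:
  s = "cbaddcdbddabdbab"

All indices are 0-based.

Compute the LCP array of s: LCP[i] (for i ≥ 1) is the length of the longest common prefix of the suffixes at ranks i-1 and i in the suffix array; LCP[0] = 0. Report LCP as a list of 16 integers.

sorted suffixes:
  #0 SA[0]=14  'ab'
  #1 SA[1]=10  'abdbab'
  #2 SA[2]=2  'addcdbddabdbab'
  #3 SA[3]=15  'b'
  #4 SA[4]=13  'bab'
  #5 SA[5]=1  'baddcdbddabdbab'
  #6 SA[6]=11  'bdbab'
  #7 SA[7]=7  'bddabdbab'
  #8 SA[8]=0  'cbaddcdbddabdbab'
  #9 SA[9]=5  'cdbddabdbab'
  #10 SA[10]=9  'dabdbab'
  #11 SA[11]=12  'dbab'
  #12 SA[12]=6  'dbddabdbab'
  #13 SA[13]=4  'dcdbddabdbab'
  #14 SA[14]=8  'ddabdbab'
  #15 SA[15]=3  'ddcdbddabdbab'

SA = [14, 10, 2, 15, 13, 1, 11, 7, 0, 5, 9, 12, 6, 4, 8, 3]
rank  pair      lcp
   1  s[14:],s[10:]  2  'ab'
   2  s[10:],s[2:]  1  'a'
   3  s[2:],s[15:]  0  ''
   4  s[15:],s[13:]  1  'b'
   5  s[13:],s[1:]  2  'ba'
   6  s[1:],s[11:]  1  'b'
   7  s[11:],s[7:]  2  'bd'
   8  s[7:],s[0:]  0  ''
   9  s[0:],s[5:]  1  'c'
  10  s[5:],s[9:]  0  ''
  11  s[9:],s[12:]  1  'd'
  12  s[12:],s[6:]  2  'db'
  13  s[6:],s[4:]  1  'd'
  14  s[4:],s[8:]  1  'd'
  15  s[8:],s[3:]  2  'dd'

[0, 2, 1, 0, 1, 2, 1, 2, 0, 1, 0, 1, 2, 1, 1, 2]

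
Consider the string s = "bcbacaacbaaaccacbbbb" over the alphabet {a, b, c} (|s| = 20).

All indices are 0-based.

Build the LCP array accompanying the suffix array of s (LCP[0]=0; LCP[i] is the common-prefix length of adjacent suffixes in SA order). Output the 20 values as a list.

[0, 2, 3, 1, 2, 3, 2, 0, 1, 2, 1, 2, 3, 1, 0, 2, 1, 3, 2, 1]

sorted suffixes:
  #0 SA[0]=9  'aaaccacbbbb'
  #1 SA[1]=5  'aacbaaaccacbbbb'
  #2 SA[2]=10  'aaccacbbbb'
  #3 SA[3]=3  'acaacbaaaccacbbbb'
  #4 SA[4]=6  'acbaaaccacbbbb'
  #5 SA[5]=14  'acbbbb'
  #6 SA[6]=11  'accacbbbb'
  #7 SA[7]=19  'b'
  #8 SA[8]=8  'baaaccacbbbb'
  #9 SA[9]=2  'bacaacbaaaccacbbbb'
  #10 SA[10]=18  'bb'
  #11 SA[11]=17  'bbb'
  #12 SA[12]=16  'bbbb'
  #13 SA[13]=0  'bcbacaacbaaaccacbbbb'
  #14 SA[14]=4  'caacbaaaccacbbbb'
  #15 SA[15]=13  'cacbbbb'
  #16 SA[16]=7  'cbaaaccacbbbb'
  #17 SA[17]=1  'cbacaacbaaaccacbbbb'
  #18 SA[18]=15  'cbbbb'
  #19 SA[19]=12  'ccacbbbb'

SA = [9, 5, 10, 3, 6, 14, 11, 19, 8, 2, 18, 17, 16, 0, 4, 13, 7, 1, 15, 12]
[i] adj suffixes → lcp
  [1] 9/5 → 2 ('aa')
  [2] 5/10 → 3 ('aac')
  [3] 10/3 → 1 ('a')
  [4] 3/6 → 2 ('ac')
  [5] 6/14 → 3 ('acb')
  [6] 14/11 → 2 ('ac')
  [7] 11/19 → 0 ('')
  [8] 19/8 → 1 ('b')
  [9] 8/2 → 2 ('ba')
  [10] 2/18 → 1 ('b')
  [11] 18/17 → 2 ('bb')
  [12] 17/16 → 3 ('bbb')
  [13] 16/0 → 1 ('b')
  [14] 0/4 → 0 ('')
  [15] 4/13 → 2 ('ca')
  [16] 13/7 → 1 ('c')
  [17] 7/1 → 3 ('cba')
  [18] 1/15 → 2 ('cb')
  [19] 15/12 → 1 ('c')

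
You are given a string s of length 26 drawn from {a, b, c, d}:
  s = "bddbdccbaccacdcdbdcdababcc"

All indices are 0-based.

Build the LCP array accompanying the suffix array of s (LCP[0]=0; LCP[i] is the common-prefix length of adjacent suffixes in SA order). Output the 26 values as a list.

[0, 2, 1, 2, 0, 2, 1, 1, 3, 2, 0, 1, 1, 1, 2, 2, 1, 2, 2, 0, 1, 4, 1, 2, 3, 1]

rank | idx | suffix
   0 |  20 | ababcc
   1 |  22 | abcc
   2 |   8 | accacdcdbdcdababcc
   3 |  11 | acdcdbdcdababcc
   4 |  21 | babcc
   5 |   7 | baccacdcdbdcdababcc
   6 |  23 | bcc
   7 |   3 | bdccbaccacdcdbdcdababcc
   8 |  16 | bdcdababcc
   9 |   0 | bddbdccbaccacdcdbdcdababcc
  10 |  25 | c
  11 |  10 | cacdcdbdcdababcc
  12 |   6 | cbaccacdcdbdcdababcc
  13 |  24 | cc
  14 |   9 | ccacdcdbdcdababcc
  15 |   5 | ccbaccacdcdbdcdababcc
  16 |  18 | cdababcc
  17 |  14 | cdbdcdababcc
  18 |  12 | cdcdbdcdababcc
  19 |  19 | dababcc
  20 |   2 | dbdccbaccacdcdbdcdababcc
  21 |  15 | dbdcdababcc
  22 |   4 | dccbaccacdcdbdcdababcc
  23 |  17 | dcdababcc
  24 |  13 | dcdbdcdababcc
  25 |   1 | ddbdccbaccacdcdbdcdababcc

SA = [20, 22, 8, 11, 21, 7, 23, 3, 16, 0, 25, 10, 6, 24, 9, 5, 18, 14, 12, 19, 2, 15, 4, 17, 13, 1]
[i] adj suffixes → lcp
  [1] 20/22 → 2 ('ab')
  [2] 22/8 → 1 ('a')
  [3] 8/11 → 2 ('ac')
  [4] 11/21 → 0 ('')
  [5] 21/7 → 2 ('ba')
  [6] 7/23 → 1 ('b')
  [7] 23/3 → 1 ('b')
  [8] 3/16 → 3 ('bdc')
  [9] 16/0 → 2 ('bd')
  [10] 0/25 → 0 ('')
  [11] 25/10 → 1 ('c')
  [12] 10/6 → 1 ('c')
  [13] 6/24 → 1 ('c')
  [14] 24/9 → 2 ('cc')
  [15] 9/5 → 2 ('cc')
  [16] 5/18 → 1 ('c')
  [17] 18/14 → 2 ('cd')
  [18] 14/12 → 2 ('cd')
  [19] 12/19 → 0 ('')
  [20] 19/2 → 1 ('d')
  [21] 2/15 → 4 ('dbdc')
  [22] 15/4 → 1 ('d')
  [23] 4/17 → 2 ('dc')
  [24] 17/13 → 3 ('dcd')
  [25] 13/1 → 1 ('d')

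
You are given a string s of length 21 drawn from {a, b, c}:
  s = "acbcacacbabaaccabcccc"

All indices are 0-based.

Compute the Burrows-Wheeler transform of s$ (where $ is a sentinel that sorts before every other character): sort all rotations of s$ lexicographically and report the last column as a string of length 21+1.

cbbccc$aaccaccbaaacacb

rank  rotation                last
    0  $acbcacacbabaaccabcccc  c
    1  aaccabcccc$acbcacacbab  b
    2  abaaccabcccc$acbcacacb  b
    3  abcccc$acbcacacbabaacc  c
    4  acacbabaaccabcccc$acbc  c
    5  acbabaaccabcccc$acbcac  c
    6  acbcacacbabaaccabcccc$  $
    7  accabcccc$acbcacacbaba  a
    8  baaccabcccc$acbcacacba  a
    9  babaaccabcccc$acbcacac  c
   10  bcacacbabaaccabcccc$ac  c
   11  bcccc$acbcacacbabaacca  a
   12  c$acbcacacbabaaccabccc  c
   13  cabcccc$acbcacacbabaac  c
   14  cacacbabaaccabcccc$acb  b
   15  cacbabaaccabcccc$acbca  a
   16  cbabaaccabcccc$acbcaca  a
   17  cbcacacbabaaccabcccc$a  a
   18  cc$acbcacacbabaaccabcc  c
   19  ccabcccc$acbcacacbabaa  a
   20  ccc$acbcacacbabaaccabc  c
   21  cccc$acbcacacbabaaccab  b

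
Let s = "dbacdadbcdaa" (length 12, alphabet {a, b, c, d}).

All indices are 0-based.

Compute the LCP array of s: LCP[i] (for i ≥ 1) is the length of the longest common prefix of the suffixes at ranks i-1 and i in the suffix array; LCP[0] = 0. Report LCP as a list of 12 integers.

rank→(start, suffix):
  0 → (11, 'a')
  1 → (10, 'aa')
  2 → (2, 'acdadbcdaa')
  3 → (5, 'adbcdaa')
  4 → (1, 'bacdadbcdaa')
  5 → (7, 'bcdaa')
  6 → (8, 'cdaa')
  7 → (3, 'cdadbcdaa')
  8 → (9, 'daa')
  9 → (4, 'dadbcdaa')
  10 → (0, 'dbacdadbcdaa')
  11 → (6, 'dbcdaa')

SA = [11, 10, 2, 5, 1, 7, 8, 3, 9, 4, 0, 6]
rank  pair      lcp
   1  s[11:],s[10:]  1  'a'
   2  s[10:],s[2:]  1  'a'
   3  s[2:],s[5:]  1  'a'
   4  s[5:],s[1:]  0  ''
   5  s[1:],s[7:]  1  'b'
   6  s[7:],s[8:]  0  ''
   7  s[8:],s[3:]  3  'cda'
   8  s[3:],s[9:]  0  ''
   9  s[9:],s[4:]  2  'da'
  10  s[4:],s[0:]  1  'd'
  11  s[0:],s[6:]  2  'db'

[0, 1, 1, 1, 0, 1, 0, 3, 0, 2, 1, 2]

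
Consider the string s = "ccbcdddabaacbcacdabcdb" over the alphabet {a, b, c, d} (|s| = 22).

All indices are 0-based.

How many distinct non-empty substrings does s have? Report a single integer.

223

rank→(start, suffix):
  0 → (9, 'aacbcacdabcdb')
  1 → (7, 'abaacbcacdabcdb')
  2 → (17, 'abcdb')
  3 → (10, 'acbcacdabcdb')
  4 → (14, 'acdabcdb')
  5 → (21, 'b')
  6 → (8, 'baacbcacdabcdb')
  7 → (12, 'bcacdabcdb')
  8 → (18, 'bcdb')
  9 → (2, 'bcdddabaacbcacdabcdb')
  10 → (13, 'cacdabcdb')
  11 → (11, 'cbcacdabcdb')
  12 → (1, 'cbcdddabaacbcacdabcdb')
  13 → (0, 'ccbcdddabaacbcacdabcdb')
  14 → (15, 'cdabcdb')
  15 → (19, 'cdb')
  16 → (3, 'cdddabaacbcacdabcdb')
  17 → (6, 'dabaacbcacdabcdb')
  18 → (16, 'dabcdb')
  19 → (20, 'db')
  20 → (5, 'ddabaacbcacdabcdb')
  21 → (4, 'dddabaacbcacdabcdb')

SA = [9, 7, 17, 10, 14, 21, 8, 12, 18, 2, 13, 11, 1, 0, 15, 19, 3, 6, 16, 20, 5, 4]
rank  pair      lcp
   1  s[9:],s[7:]  1  'a'
   2  s[7:],s[17:]  2  'ab'
   3  s[17:],s[10:]  1  'a'
   4  s[10:],s[14:]  2  'ac'
   5  s[14:],s[21:]  0  ''
   6  s[21:],s[8:]  1  'b'
   7  s[8:],s[12:]  1  'b'
   8  s[12:],s[18:]  2  'bc'
   9  s[18:],s[2:]  3  'bcd'
  10  s[2:],s[13:]  0  ''
  11  s[13:],s[11:]  1  'c'
  12  s[11:],s[1:]  3  'cbc'
  13  s[1:],s[0:]  1  'c'
  14  s[0:],s[15:]  1  'c'
  15  s[15:],s[19:]  2  'cd'
  16  s[19:],s[3:]  2  'cd'
  17  s[3:],s[6:]  0  ''
  18  s[6:],s[16:]  3  'dab'
  19  s[16:],s[20:]  1  'd'
  20  s[20:],s[5:]  1  'd'
  21  s[5:],s[4:]  2  'dd'

n(n+1)/2 = 22·23/2 = 253
Σ LCP = 0 + 1 + 2 + 1 + 2 + 0 + 1 + 1 + 2 + 3 + 0 + 1 + 3 + 1 + 1 + 2 + 2 + 0 + 3 + 1 + 1 + 2 = 30
distinct = 253 − 30 = 223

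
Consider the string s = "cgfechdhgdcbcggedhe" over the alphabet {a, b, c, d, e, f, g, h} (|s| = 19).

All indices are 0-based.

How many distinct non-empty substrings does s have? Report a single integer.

rank | idx | suffix
   0 |  11 | bcggedhe
   1 |  10 | cbcggedhe
   2 |   0 | cgfechdhgdcbcggedhe
   3 |  12 | cggedhe
   4 |   4 | chdhgdcbcggedhe
   5 |   9 | dcbcggedhe
   6 |  16 | dhe
   7 |   6 | dhgdcbcggedhe
   8 |  18 | e
   9 |   3 | echdhgdcbcggedhe
  10 |  15 | edhe
  11 |   2 | fechdhgdcbcggedhe
  12 |   8 | gdcbcggedhe
  13 |  14 | gedhe
  14 |   1 | gfechdhgdcbcggedhe
  15 |  13 | ggedhe
  16 |   5 | hdhgdcbcggedhe
  17 |  17 | he
  18 |   7 | hgdcbcggedhe

SA = [11, 10, 0, 12, 4, 9, 16, 6, 18, 3, 15, 2, 8, 14, 1, 13, 5, 17, 7]
i: (SA[i-1],SA[i]) lcp shared
  1: (11,10) 0 ''
  2: (10,0) 1 'c'
  3: (0,12) 2 'cg'
  4: (12,4) 1 'c'
  5: (4,9) 0 ''
  6: (9,16) 1 'd'
  7: (16,6) 2 'dh'
  8: (6,18) 0 ''
  9: (18,3) 1 'e'
  10: (3,15) 1 'e'
  11: (15,2) 0 ''
  12: (2,8) 0 ''
  13: (8,14) 1 'g'
  14: (14,1) 1 'g'
  15: (1,13) 1 'g'
  16: (13,5) 0 ''
  17: (5,17) 1 'h'
  18: (17,7) 1 'h'

n(n+1)/2 = 19·20/2 = 190
Σ LCP = 0 + 0 + 1 + 2 + 1 + 0 + 1 + 2 + 0 + 1 + 1 + 0 + 0 + 1 + 1 + 1 + 0 + 1 + 1 = 14
distinct = 190 − 14 = 176

176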